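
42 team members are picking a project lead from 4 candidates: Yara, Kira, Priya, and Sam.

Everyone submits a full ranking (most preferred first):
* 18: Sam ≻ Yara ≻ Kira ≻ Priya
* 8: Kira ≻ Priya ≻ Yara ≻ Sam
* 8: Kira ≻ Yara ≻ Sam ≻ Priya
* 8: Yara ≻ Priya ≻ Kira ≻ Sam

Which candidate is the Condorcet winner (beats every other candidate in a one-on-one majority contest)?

Yara

Yara vs Kira: 26–16
Yara vs Priya: 34–8
Yara vs Sam: 24–18
Yara beats every other candidate.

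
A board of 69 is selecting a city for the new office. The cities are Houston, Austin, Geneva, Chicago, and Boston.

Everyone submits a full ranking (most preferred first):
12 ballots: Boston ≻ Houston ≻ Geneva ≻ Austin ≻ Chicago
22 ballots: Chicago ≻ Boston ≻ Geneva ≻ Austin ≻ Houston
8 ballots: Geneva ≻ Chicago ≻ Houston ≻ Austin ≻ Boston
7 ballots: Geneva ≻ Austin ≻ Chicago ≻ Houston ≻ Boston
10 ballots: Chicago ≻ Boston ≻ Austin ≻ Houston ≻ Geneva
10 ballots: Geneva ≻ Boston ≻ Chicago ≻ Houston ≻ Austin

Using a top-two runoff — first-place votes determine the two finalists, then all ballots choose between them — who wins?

Round 1 first-place votes: Houston 0, Austin 0, Geneva 25, Chicago 32, Boston 12. Chicago and Geneva advance.
Runoff: Chicago is ranked above Geneva on 32 ballots, Geneva above Chicago on 37.

Geneva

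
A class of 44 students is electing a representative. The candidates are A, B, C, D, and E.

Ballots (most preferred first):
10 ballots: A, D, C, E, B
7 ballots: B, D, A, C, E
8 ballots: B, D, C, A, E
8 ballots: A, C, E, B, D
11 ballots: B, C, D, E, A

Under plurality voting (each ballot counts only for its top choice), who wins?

B

First-place votes: A 18, B 26, C 0, D 0, E 0.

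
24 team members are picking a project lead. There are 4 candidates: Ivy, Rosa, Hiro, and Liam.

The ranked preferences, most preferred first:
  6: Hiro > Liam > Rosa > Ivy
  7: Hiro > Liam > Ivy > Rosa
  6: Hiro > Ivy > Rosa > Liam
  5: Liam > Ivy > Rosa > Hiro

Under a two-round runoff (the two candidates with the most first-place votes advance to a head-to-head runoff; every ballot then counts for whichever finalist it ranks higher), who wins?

Hiro

Round 1 first-place votes: Ivy 0, Rosa 0, Hiro 19, Liam 5. Hiro and Liam advance.
Runoff: Hiro is ranked above Liam on 19 ballots, Liam above Hiro on 5.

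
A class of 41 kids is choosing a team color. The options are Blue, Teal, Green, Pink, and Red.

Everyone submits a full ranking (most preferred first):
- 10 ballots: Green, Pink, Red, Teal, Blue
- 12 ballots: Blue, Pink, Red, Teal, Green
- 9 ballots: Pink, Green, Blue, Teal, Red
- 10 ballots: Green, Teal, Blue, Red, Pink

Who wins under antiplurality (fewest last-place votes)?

Teal

Last-place votes: Blue 10, Teal 0, Green 12, Pink 10, Red 9.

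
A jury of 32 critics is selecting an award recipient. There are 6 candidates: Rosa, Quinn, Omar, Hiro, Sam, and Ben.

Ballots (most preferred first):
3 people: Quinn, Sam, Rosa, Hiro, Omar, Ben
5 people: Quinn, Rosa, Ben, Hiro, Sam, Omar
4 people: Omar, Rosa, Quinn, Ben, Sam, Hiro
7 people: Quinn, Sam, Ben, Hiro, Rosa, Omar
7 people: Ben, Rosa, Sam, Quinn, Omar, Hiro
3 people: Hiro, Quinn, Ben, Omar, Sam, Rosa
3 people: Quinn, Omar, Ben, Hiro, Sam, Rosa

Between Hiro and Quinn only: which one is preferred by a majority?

Hiro is ranked above Quinn on 3 ballots; Quinn above Hiro on 29.

Quinn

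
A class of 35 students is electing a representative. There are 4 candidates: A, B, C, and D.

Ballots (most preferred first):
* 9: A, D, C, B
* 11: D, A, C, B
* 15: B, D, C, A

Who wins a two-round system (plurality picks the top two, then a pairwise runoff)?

Round 1 first-place votes: A 9, B 15, C 0, D 11. B and D advance.
Runoff: B is ranked above D on 15 ballots, D above B on 20.

D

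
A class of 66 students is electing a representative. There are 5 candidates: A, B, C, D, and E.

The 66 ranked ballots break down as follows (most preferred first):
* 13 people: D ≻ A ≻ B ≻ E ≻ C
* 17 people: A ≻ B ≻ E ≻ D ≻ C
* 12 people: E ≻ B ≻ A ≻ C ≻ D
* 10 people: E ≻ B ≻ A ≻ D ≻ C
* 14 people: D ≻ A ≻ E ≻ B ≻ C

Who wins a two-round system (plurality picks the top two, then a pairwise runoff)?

Round 1 first-place votes: A 17, B 0, C 0, D 27, E 22. D and E advance.
Runoff: D is ranked above E on 27 ballots, E above D on 39.

E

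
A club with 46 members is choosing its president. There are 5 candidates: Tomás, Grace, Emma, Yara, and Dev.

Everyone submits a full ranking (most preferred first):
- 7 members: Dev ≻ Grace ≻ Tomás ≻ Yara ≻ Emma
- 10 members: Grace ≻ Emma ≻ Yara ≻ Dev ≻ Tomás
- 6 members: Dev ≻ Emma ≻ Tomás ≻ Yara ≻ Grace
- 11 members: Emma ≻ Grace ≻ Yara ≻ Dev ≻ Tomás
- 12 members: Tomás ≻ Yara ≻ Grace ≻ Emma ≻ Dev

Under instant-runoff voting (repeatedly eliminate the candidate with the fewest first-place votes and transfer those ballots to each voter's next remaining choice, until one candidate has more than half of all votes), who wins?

Round 1: Tomás 12, Grace 10, Emma 11, Yara 0, Dev 13. Yara eliminated.
Round 2: Tomás 12, Grace 10, Emma 11, Dev 13. Grace eliminated.
Round 3: Tomás 12, Emma 21, Dev 13. Tomás eliminated.
Round 4: Emma 33, Dev 13. Emma has a majority (≥24).

Emma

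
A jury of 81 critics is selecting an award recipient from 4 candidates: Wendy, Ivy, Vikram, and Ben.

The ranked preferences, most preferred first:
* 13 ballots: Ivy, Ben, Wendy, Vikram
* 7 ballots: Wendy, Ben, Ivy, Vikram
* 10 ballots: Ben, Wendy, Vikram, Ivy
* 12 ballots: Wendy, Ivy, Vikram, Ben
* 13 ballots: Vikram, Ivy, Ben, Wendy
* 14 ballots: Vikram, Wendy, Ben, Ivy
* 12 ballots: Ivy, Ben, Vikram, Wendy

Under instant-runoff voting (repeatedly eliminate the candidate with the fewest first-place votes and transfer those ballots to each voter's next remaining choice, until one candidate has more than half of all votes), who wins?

Wendy

Round 1: Wendy 19, Ivy 25, Vikram 27, Ben 10. Ben eliminated.
Round 2: Wendy 29, Ivy 25, Vikram 27. Ivy eliminated.
Round 3: Wendy 42, Vikram 39. Wendy has a majority (≥41).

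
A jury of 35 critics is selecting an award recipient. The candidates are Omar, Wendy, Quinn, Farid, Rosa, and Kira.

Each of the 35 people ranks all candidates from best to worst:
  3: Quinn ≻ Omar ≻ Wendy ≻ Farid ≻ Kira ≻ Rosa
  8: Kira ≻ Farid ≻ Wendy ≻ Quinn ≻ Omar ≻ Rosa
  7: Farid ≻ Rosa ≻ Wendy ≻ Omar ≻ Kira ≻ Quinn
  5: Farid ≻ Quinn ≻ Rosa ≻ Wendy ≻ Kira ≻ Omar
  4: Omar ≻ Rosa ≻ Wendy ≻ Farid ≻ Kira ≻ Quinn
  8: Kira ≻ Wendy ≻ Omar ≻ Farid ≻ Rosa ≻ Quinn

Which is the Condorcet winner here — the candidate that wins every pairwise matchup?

Farid vs Omar: 20–15
Farid vs Wendy: 20–15
Farid vs Quinn: 32–3
Farid vs Rosa: 31–4
Farid vs Kira: 19–16
Farid beats every other candidate.

Farid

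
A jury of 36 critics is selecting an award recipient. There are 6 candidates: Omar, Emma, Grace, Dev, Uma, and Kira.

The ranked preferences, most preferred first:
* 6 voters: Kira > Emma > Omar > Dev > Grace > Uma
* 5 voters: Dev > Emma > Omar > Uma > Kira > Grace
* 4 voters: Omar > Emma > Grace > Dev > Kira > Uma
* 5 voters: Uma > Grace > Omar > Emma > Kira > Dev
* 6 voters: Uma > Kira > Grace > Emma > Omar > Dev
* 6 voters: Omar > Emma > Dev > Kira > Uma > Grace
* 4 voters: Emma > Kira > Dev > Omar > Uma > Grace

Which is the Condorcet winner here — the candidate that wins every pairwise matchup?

Emma vs Omar: 21–15
Emma vs Grace: 25–11
Emma vs Dev: 31–5
Emma vs Uma: 25–11
Emma vs Kira: 24–12
Emma beats every other candidate.

Emma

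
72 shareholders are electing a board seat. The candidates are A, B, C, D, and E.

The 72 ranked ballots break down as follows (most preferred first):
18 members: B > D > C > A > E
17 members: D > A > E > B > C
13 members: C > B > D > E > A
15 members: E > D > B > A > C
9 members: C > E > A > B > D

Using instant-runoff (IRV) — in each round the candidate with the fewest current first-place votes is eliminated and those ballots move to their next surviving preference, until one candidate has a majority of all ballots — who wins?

Round 1: A 0, B 18, C 22, D 17, E 15. A eliminated.
Round 2: B 18, C 22, D 17, E 15. E eliminated.
Round 3: B 18, C 22, D 32. B eliminated.
Round 4: C 22, D 50. D has a majority (≥37).

D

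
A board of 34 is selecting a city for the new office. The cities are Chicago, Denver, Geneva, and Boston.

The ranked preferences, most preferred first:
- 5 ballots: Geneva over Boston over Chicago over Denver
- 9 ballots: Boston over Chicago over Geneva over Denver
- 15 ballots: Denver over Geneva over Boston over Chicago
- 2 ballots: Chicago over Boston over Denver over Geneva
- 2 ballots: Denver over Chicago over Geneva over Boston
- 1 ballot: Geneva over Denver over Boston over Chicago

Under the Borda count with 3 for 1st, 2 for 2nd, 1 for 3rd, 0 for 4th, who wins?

Chicago: 5×1 + 9×2 + 15×0 + 2×3 + 2×2 + 1×0 = 33
Denver: 5×0 + 9×0 + 15×3 + 2×1 + 2×3 + 1×2 = 55
Geneva: 5×3 + 9×1 + 15×2 + 2×0 + 2×1 + 1×3 = 59
Boston: 5×2 + 9×3 + 15×1 + 2×2 + 2×0 + 1×1 = 57

Geneva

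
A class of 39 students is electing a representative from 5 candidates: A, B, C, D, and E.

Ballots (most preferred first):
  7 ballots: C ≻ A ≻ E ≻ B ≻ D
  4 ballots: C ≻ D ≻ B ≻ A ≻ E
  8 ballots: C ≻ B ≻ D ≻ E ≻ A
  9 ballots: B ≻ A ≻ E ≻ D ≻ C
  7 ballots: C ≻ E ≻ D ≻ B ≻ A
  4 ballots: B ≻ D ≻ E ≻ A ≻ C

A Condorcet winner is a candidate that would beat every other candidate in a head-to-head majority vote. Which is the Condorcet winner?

C vs A: 26–13
C vs B: 26–13
C vs D: 26–13
C vs E: 26–13
C beats every other candidate.

C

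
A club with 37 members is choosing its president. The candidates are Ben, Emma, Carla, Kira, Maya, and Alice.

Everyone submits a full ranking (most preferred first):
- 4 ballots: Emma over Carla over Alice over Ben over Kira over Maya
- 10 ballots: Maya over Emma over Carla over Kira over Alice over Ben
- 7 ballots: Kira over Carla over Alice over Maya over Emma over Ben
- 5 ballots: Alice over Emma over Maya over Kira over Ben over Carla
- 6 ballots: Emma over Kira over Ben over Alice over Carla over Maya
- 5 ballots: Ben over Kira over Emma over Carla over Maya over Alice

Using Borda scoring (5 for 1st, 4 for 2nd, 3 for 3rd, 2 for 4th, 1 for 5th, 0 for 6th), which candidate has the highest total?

Emma

Ben: 4×2 + 10×0 + 7×0 + 5×1 + 6×3 + 5×5 = 56
Emma: 4×5 + 10×4 + 7×1 + 5×4 + 6×5 + 5×3 = 132
Carla: 4×4 + 10×3 + 7×4 + 5×0 + 6×1 + 5×2 = 90
Kira: 4×1 + 10×2 + 7×5 + 5×2 + 6×4 + 5×4 = 113
Maya: 4×0 + 10×5 + 7×2 + 5×3 + 6×0 + 5×1 = 84
Alice: 4×3 + 10×1 + 7×3 + 5×5 + 6×2 + 5×0 = 80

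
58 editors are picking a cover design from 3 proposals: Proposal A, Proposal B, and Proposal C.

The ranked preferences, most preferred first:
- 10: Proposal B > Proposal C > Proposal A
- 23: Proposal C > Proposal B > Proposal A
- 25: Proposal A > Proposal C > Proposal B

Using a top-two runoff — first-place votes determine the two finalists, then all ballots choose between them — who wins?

Round 1 first-place votes: Proposal A 25, Proposal B 10, Proposal C 23. Proposal A and Proposal C advance.
Runoff: Proposal A is ranked above Proposal C on 25 ballots, Proposal C above Proposal A on 33.

Proposal C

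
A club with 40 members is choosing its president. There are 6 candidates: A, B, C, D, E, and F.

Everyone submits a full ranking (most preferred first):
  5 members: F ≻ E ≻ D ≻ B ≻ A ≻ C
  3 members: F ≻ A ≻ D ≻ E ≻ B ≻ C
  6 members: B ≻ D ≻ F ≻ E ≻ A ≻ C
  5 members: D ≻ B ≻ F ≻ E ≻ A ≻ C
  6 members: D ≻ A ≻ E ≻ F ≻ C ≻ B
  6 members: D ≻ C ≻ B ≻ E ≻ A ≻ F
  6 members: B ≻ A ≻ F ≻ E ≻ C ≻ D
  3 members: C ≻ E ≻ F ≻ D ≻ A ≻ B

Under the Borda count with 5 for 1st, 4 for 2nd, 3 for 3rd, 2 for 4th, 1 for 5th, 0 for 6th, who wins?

A: 5×1 + 3×4 + 6×1 + 5×1 + 6×4 + 6×1 + 6×4 + 3×1 = 85
B: 5×2 + 3×1 + 6×5 + 5×4 + 6×0 + 6×3 + 6×5 + 3×0 = 111
C: 5×0 + 3×0 + 6×0 + 5×0 + 6×1 + 6×4 + 6×1 + 3×5 = 51
D: 5×3 + 3×3 + 6×4 + 5×5 + 6×5 + 6×5 + 6×0 + 3×2 = 139
E: 5×4 + 3×2 + 6×2 + 5×2 + 6×3 + 6×2 + 6×2 + 3×4 = 102
F: 5×5 + 3×5 + 6×3 + 5×3 + 6×2 + 6×0 + 6×3 + 3×3 = 112

D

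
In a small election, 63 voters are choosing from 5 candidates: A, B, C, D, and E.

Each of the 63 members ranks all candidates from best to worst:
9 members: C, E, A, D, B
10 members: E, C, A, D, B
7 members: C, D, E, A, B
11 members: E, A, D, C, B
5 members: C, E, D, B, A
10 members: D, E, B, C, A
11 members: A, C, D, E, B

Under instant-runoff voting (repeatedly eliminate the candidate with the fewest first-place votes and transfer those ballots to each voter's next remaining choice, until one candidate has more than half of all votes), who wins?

C

Round 1: A 11, B 0, C 21, D 10, E 21. B eliminated.
Round 2: A 11, C 21, D 10, E 21. D eliminated.
Round 3: A 11, C 21, E 31. A eliminated.
Round 4: C 32, E 31. C has a majority (≥32).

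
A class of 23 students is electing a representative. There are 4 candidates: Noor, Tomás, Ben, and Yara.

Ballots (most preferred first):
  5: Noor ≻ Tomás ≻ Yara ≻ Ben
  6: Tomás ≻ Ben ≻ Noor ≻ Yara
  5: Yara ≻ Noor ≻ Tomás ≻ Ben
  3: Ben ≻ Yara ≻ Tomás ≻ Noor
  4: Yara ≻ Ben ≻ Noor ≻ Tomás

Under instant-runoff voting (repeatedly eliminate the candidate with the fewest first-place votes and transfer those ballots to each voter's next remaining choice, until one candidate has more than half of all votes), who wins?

Round 1: Noor 5, Tomás 6, Ben 3, Yara 9. Ben eliminated.
Round 2: Noor 5, Tomás 6, Yara 12. Yara has a majority (≥12).

Yara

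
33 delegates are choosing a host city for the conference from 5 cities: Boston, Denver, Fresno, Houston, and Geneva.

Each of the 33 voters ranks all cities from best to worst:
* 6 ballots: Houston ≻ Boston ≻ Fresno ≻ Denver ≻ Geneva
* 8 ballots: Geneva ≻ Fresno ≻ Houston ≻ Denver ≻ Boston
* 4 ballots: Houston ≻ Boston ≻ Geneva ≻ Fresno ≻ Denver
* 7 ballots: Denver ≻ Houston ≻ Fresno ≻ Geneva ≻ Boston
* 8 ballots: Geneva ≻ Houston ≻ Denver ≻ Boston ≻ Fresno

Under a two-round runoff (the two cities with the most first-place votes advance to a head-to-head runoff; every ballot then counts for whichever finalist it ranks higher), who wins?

Round 1 first-place votes: Boston 0, Denver 7, Fresno 0, Houston 10, Geneva 16. Geneva and Houston advance.
Runoff: Geneva is ranked above Houston on 16 ballots, Houston above Geneva on 17.

Houston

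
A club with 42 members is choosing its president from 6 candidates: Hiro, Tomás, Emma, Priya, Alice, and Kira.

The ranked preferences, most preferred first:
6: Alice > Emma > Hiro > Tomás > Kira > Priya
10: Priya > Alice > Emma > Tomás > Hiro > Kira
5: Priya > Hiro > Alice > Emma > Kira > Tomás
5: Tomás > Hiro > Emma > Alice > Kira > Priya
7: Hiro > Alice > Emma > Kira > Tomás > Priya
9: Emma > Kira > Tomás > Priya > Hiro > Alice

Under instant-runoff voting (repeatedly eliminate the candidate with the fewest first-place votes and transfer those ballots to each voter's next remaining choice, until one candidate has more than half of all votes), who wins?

Emma

Round 1: Hiro 7, Tomás 5, Emma 9, Priya 15, Alice 6, Kira 0. Kira eliminated.
Round 2: Hiro 7, Tomás 5, Emma 9, Priya 15, Alice 6. Tomás eliminated.
Round 3: Hiro 12, Emma 9, Priya 15, Alice 6. Alice eliminated.
Round 4: Hiro 12, Emma 15, Priya 15. Hiro eliminated.
Round 5: Emma 27, Priya 15. Emma has a majority (≥22).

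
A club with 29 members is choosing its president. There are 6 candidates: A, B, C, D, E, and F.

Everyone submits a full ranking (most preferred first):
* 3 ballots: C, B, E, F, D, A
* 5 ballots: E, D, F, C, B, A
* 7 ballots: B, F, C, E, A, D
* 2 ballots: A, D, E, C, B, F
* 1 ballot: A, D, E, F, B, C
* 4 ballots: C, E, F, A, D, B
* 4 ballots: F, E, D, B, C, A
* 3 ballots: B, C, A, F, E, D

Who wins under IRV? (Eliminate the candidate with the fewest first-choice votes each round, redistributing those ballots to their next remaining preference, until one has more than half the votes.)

E

Round 1: A 3, B 10, C 7, D 0, E 5, F 4. D eliminated.
Round 2: A 3, B 10, C 7, E 5, F 4. A eliminated.
Round 3: B 10, C 7, E 8, F 4. F eliminated.
Round 4: B 10, C 7, E 12. C eliminated.
Round 5: B 13, E 16. E has a majority (≥15).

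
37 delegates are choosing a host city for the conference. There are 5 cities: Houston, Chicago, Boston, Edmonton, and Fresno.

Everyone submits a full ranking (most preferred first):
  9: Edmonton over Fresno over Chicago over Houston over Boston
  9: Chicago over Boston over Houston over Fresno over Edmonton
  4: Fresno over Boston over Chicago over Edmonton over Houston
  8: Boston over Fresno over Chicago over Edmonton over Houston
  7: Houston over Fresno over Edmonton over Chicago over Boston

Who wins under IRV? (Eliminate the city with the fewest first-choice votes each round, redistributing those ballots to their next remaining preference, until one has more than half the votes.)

Round 1: Houston 7, Chicago 9, Boston 8, Edmonton 9, Fresno 4. Fresno eliminated.
Round 2: Houston 7, Chicago 9, Boston 12, Edmonton 9. Houston eliminated.
Round 3: Chicago 9, Boston 12, Edmonton 16. Chicago eliminated.
Round 4: Boston 21, Edmonton 16. Boston has a majority (≥19).

Boston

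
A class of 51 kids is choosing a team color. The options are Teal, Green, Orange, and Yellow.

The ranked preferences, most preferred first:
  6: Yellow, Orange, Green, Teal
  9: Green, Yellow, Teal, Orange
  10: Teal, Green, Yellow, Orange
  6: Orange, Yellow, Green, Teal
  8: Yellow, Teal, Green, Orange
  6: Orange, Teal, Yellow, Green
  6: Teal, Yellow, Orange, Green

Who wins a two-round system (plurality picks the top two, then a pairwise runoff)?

Round 1 first-place votes: Teal 16, Green 9, Orange 12, Yellow 14. Teal and Yellow advance.
Runoff: Teal is ranked above Yellow on 22 ballots, Yellow above Teal on 29.

Yellow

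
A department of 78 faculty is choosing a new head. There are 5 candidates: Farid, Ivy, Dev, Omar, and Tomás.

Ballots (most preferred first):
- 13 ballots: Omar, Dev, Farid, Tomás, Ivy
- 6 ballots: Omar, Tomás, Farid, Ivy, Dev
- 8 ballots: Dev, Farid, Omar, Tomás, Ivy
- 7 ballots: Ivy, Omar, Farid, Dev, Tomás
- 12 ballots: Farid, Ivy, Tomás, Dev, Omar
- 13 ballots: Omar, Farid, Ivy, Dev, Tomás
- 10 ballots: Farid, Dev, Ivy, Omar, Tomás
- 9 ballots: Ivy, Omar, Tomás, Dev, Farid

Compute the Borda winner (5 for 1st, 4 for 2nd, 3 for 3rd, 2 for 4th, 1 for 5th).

Farid

Farid: 13×3 + 6×3 + 8×4 + 7×3 + 12×5 + 13×4 + 10×5 + 9×1 = 281
Ivy: 13×1 + 6×2 + 8×1 + 7×5 + 12×4 + 13×3 + 10×3 + 9×5 = 230
Dev: 13×4 + 6×1 + 8×5 + 7×2 + 12×2 + 13×2 + 10×4 + 9×2 = 220
Omar: 13×5 + 6×5 + 8×3 + 7×4 + 12×1 + 13×5 + 10×2 + 9×4 = 280
Tomás: 13×2 + 6×4 + 8×2 + 7×1 + 12×3 + 13×1 + 10×1 + 9×3 = 159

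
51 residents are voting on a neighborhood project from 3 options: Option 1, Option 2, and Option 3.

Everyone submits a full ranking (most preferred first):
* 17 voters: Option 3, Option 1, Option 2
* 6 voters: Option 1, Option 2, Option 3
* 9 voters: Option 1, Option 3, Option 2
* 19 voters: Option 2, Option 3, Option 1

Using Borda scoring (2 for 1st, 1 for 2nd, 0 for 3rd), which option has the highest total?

Option 3

Option 1: 17×1 + 6×2 + 9×2 + 19×0 = 47
Option 2: 17×0 + 6×1 + 9×0 + 19×2 = 44
Option 3: 17×2 + 6×0 + 9×1 + 19×1 = 62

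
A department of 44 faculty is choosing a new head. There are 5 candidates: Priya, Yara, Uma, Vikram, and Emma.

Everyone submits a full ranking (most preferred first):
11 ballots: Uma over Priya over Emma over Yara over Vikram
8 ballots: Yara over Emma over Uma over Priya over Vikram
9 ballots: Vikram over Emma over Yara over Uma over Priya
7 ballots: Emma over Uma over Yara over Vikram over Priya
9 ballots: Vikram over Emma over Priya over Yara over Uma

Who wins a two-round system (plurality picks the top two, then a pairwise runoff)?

Round 1 first-place votes: Priya 0, Yara 8, Uma 11, Vikram 18, Emma 7. Vikram and Uma advance.
Runoff: Vikram is ranked above Uma on 18 ballots, Uma above Vikram on 26.

Uma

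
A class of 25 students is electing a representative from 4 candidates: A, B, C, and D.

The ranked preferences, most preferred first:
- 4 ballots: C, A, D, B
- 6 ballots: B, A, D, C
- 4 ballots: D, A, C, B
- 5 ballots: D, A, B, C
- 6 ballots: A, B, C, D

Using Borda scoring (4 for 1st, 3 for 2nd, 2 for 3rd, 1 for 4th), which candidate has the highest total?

A

A: 4×3 + 6×3 + 4×3 + 5×3 + 6×4 = 81
B: 4×1 + 6×4 + 4×1 + 5×2 + 6×3 = 60
C: 4×4 + 6×1 + 4×2 + 5×1 + 6×2 = 47
D: 4×2 + 6×2 + 4×4 + 5×4 + 6×1 = 62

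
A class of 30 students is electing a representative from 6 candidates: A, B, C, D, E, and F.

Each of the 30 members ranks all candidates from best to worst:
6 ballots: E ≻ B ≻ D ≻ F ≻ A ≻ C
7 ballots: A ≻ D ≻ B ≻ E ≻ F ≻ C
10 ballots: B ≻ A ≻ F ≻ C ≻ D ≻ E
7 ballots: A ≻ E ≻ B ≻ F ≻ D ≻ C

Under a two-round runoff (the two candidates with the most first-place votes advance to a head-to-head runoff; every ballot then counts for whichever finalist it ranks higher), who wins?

B

Round 1 first-place votes: A 14, B 10, C 0, D 0, E 6, F 0. A and B advance.
Runoff: A is ranked above B on 14 ballots, B above A on 16.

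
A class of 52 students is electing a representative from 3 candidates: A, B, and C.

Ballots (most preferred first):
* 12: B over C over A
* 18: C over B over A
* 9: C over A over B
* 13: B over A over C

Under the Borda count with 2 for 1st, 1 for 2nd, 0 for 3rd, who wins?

A: 12×0 + 18×0 + 9×1 + 13×1 = 22
B: 12×2 + 18×1 + 9×0 + 13×2 = 68
C: 12×1 + 18×2 + 9×2 + 13×0 = 66

B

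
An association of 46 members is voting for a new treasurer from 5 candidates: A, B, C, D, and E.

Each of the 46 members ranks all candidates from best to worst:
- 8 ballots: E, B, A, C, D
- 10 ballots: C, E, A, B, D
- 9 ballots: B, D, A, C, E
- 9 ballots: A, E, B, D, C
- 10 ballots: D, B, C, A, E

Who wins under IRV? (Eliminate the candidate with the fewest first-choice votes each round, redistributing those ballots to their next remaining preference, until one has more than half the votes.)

B

Round 1: A 9, B 9, C 10, D 10, E 8. E eliminated.
Round 2: A 9, B 17, C 10, D 10. A eliminated.
Round 3: B 26, C 10, D 10. B has a majority (≥24).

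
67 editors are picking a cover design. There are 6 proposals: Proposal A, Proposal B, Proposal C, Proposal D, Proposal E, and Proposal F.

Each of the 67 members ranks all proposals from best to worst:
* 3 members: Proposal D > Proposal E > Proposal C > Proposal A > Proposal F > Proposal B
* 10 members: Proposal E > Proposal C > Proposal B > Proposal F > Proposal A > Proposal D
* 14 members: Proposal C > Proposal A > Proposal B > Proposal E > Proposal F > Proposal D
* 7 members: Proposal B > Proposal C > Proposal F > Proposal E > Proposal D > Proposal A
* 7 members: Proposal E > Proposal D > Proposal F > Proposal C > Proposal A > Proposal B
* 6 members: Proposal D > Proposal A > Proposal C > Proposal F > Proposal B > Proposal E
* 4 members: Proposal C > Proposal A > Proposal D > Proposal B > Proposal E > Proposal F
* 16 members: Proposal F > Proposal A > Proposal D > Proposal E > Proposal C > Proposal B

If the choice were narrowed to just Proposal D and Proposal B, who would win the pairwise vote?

Proposal D

Proposal D is ranked above Proposal B on 36 ballots; Proposal B above Proposal D on 31.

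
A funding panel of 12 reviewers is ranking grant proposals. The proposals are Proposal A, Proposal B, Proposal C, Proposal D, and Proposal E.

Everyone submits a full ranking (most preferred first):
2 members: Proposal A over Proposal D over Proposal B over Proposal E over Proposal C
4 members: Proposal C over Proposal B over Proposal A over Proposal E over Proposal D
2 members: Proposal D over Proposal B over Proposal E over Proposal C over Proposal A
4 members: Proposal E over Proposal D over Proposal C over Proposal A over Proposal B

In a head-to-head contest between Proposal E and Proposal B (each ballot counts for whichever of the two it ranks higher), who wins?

Proposal E is ranked above Proposal B on 4 ballots; Proposal B above Proposal E on 8.

Proposal B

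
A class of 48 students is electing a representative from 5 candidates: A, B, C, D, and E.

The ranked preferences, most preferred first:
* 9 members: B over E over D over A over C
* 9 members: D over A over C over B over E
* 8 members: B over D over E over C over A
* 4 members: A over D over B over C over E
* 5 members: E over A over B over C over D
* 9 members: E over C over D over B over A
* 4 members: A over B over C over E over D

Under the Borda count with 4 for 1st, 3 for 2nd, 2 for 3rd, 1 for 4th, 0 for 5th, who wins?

B

A: 9×1 + 9×3 + 8×0 + 4×4 + 5×3 + 9×0 + 4×4 = 83
B: 9×4 + 9×1 + 8×4 + 4×2 + 5×2 + 9×1 + 4×3 = 116
C: 9×0 + 9×2 + 8×1 + 4×1 + 5×1 + 9×3 + 4×2 = 70
D: 9×2 + 9×4 + 8×3 + 4×3 + 5×0 + 9×2 + 4×0 = 108
E: 9×3 + 9×0 + 8×2 + 4×0 + 5×4 + 9×4 + 4×1 = 103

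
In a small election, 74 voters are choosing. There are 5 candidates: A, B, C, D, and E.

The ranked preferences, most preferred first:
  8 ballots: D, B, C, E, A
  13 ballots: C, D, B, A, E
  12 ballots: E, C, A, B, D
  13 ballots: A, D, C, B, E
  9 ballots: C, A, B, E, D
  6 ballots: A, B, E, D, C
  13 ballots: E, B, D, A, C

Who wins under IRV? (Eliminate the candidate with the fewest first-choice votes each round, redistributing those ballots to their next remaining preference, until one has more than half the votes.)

C

Round 1: A 19, B 0, C 22, D 8, E 25. B eliminated.
Round 2: A 19, C 22, D 8, E 25. D eliminated.
Round 3: A 19, C 30, E 25. A eliminated.
Round 4: C 43, E 31. C has a majority (≥38).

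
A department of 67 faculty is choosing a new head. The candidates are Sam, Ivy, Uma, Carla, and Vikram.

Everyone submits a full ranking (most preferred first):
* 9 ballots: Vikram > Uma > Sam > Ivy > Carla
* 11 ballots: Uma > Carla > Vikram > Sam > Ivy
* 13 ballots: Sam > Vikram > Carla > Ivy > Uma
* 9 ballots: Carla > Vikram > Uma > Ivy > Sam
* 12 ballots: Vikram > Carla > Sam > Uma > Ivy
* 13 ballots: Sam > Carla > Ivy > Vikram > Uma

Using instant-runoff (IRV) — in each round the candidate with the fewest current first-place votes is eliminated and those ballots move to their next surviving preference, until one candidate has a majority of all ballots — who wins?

Vikram

Round 1: Sam 26, Ivy 0, Uma 11, Carla 9, Vikram 21. Ivy eliminated.
Round 2: Sam 26, Uma 11, Carla 9, Vikram 21. Carla eliminated.
Round 3: Sam 26, Uma 11, Vikram 30. Uma eliminated.
Round 4: Sam 26, Vikram 41. Vikram has a majority (≥34).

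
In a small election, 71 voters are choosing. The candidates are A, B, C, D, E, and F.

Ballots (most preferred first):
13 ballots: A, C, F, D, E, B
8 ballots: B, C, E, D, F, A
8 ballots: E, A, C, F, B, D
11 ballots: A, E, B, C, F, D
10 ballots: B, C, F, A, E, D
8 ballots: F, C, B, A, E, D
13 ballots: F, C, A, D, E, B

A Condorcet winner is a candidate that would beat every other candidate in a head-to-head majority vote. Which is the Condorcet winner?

C vs A: 39–32
C vs B: 42–29
C vs D: 71–0
C vs E: 52–19
C vs F: 50–21
C beats every other candidate.

C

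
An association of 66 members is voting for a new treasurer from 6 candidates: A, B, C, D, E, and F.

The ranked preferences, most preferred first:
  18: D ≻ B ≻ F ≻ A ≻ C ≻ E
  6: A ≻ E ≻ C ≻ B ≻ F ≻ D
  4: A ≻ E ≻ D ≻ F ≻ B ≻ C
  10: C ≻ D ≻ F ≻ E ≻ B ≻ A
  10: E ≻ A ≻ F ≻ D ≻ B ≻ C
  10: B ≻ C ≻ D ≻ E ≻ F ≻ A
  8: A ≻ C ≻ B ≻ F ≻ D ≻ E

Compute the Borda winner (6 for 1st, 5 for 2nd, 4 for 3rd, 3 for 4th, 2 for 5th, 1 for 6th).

A: 18×3 + 6×6 + 4×6 + 10×1 + 10×5 + 10×1 + 8×6 = 232
B: 18×5 + 6×3 + 4×2 + 10×2 + 10×2 + 10×6 + 8×4 = 248
C: 18×2 + 6×4 + 4×1 + 10×6 + 10×1 + 10×5 + 8×5 = 224
D: 18×6 + 6×1 + 4×4 + 10×5 + 10×3 + 10×4 + 8×2 = 266
E: 18×1 + 6×5 + 4×5 + 10×3 + 10×6 + 10×3 + 8×1 = 196
F: 18×4 + 6×2 + 4×3 + 10×4 + 10×4 + 10×2 + 8×3 = 220

D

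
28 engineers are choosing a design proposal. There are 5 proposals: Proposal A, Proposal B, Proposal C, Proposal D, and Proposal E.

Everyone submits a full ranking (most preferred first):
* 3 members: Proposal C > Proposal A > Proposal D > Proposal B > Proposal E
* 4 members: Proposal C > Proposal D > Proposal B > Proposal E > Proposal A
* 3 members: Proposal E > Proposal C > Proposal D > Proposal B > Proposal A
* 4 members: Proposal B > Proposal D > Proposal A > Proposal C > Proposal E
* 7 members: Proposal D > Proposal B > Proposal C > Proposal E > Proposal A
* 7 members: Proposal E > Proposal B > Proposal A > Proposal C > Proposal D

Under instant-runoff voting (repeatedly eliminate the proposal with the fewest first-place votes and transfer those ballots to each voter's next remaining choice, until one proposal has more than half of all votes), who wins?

Round 1: Proposal A 0, Proposal B 4, Proposal C 7, Proposal D 7, Proposal E 10. Proposal A eliminated.
Round 2: Proposal B 4, Proposal C 7, Proposal D 7, Proposal E 10. Proposal B eliminated.
Round 3: Proposal C 7, Proposal D 11, Proposal E 10. Proposal C eliminated.
Round 4: Proposal D 18, Proposal E 10. Proposal D has a majority (≥15).

Proposal D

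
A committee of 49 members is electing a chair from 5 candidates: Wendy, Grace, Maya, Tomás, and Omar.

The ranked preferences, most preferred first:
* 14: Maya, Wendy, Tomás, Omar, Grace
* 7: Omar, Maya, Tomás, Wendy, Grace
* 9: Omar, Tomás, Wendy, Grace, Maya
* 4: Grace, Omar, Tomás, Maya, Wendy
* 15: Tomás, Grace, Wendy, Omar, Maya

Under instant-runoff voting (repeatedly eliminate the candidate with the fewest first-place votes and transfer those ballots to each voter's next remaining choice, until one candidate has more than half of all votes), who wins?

Round 1: Wendy 0, Grace 4, Maya 14, Tomás 15, Omar 16. Wendy eliminated.
Round 2: Grace 4, Maya 14, Tomás 15, Omar 16. Grace eliminated.
Round 3: Maya 14, Tomás 15, Omar 20. Maya eliminated.
Round 4: Tomás 29, Omar 20. Tomás has a majority (≥25).

Tomás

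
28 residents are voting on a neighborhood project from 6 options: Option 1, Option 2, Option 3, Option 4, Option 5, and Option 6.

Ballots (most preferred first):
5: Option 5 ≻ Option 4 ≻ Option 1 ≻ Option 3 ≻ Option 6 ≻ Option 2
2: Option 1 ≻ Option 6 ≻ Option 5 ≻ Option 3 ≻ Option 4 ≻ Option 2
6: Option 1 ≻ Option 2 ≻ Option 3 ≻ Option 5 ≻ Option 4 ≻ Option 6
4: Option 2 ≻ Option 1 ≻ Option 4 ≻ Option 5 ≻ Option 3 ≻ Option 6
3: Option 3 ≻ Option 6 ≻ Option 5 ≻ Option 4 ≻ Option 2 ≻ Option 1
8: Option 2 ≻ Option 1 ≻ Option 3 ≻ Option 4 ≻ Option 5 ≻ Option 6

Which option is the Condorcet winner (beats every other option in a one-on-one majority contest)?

Option 2 vs Option 1: 15–13
Option 2 vs Option 3: 18–10
Option 2 vs Option 4: 18–10
Option 2 vs Option 5: 18–10
Option 2 vs Option 6: 18–10
Option 2 beats every other option.

Option 2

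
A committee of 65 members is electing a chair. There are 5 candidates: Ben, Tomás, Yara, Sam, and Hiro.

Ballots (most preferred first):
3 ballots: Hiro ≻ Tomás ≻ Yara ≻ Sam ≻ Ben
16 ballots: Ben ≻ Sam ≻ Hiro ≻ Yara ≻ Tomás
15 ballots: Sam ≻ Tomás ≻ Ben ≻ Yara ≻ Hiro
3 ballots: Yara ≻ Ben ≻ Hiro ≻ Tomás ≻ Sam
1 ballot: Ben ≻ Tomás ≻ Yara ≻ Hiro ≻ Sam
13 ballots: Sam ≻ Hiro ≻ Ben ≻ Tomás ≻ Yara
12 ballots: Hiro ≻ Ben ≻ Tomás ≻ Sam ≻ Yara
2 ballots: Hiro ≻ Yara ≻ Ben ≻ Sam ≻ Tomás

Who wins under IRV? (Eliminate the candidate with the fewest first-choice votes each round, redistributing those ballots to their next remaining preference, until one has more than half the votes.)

Ben

Round 1: Ben 17, Tomás 0, Yara 3, Sam 28, Hiro 17. Tomás eliminated.
Round 2: Ben 17, Yara 3, Sam 28, Hiro 17. Yara eliminated.
Round 3: Ben 20, Sam 28, Hiro 17. Hiro eliminated.
Round 4: Ben 34, Sam 31. Ben has a majority (≥33).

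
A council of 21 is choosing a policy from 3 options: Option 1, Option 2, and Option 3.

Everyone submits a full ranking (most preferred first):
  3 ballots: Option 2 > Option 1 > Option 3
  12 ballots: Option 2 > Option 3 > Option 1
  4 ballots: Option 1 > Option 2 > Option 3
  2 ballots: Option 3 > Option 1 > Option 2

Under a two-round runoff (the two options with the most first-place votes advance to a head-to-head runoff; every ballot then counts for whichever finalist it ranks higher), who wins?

Round 1 first-place votes: Option 1 4, Option 2 15, Option 3 2. Option 2 and Option 1 advance.
Runoff: Option 2 is ranked above Option 1 on 15 ballots, Option 1 above Option 2 on 6.

Option 2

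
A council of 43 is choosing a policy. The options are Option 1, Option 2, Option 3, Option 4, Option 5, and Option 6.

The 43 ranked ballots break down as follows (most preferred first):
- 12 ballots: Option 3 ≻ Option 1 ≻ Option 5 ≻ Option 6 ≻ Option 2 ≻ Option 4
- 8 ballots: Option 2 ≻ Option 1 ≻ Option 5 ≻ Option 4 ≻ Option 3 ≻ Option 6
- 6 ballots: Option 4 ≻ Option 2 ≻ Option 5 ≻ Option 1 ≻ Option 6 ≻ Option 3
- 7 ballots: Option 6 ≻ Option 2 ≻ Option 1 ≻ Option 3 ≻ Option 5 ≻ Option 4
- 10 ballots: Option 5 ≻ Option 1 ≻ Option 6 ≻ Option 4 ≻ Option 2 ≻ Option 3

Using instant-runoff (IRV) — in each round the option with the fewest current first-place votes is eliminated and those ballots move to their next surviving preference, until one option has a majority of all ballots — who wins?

Round 1: Option 1 0, Option 2 8, Option 3 12, Option 4 6, Option 5 10, Option 6 7. Option 1 eliminated.
Round 2: Option 2 8, Option 3 12, Option 4 6, Option 5 10, Option 6 7. Option 4 eliminated.
Round 3: Option 2 14, Option 3 12, Option 5 10, Option 6 7. Option 6 eliminated.
Round 4: Option 2 21, Option 3 12, Option 5 10. Option 5 eliminated.
Round 5: Option 2 31, Option 3 12. Option 2 has a majority (≥22).

Option 2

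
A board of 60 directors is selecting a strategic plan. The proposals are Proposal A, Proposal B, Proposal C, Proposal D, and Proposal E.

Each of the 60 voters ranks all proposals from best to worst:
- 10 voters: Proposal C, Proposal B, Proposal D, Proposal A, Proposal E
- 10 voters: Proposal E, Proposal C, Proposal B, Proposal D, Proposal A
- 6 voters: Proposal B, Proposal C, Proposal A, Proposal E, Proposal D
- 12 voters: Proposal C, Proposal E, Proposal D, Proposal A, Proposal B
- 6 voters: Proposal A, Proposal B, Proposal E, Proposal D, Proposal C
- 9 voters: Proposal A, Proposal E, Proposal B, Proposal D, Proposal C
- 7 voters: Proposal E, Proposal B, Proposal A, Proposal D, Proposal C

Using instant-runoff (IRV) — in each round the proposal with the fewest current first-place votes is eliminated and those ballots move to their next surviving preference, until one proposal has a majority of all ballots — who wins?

Round 1: Proposal A 15, Proposal B 6, Proposal C 22, Proposal D 0, Proposal E 17. Proposal D eliminated.
Round 2: Proposal A 15, Proposal B 6, Proposal C 22, Proposal E 17. Proposal B eliminated.
Round 3: Proposal A 15, Proposal C 28, Proposal E 17. Proposal A eliminated.
Round 4: Proposal C 28, Proposal E 32. Proposal E has a majority (≥31).

Proposal E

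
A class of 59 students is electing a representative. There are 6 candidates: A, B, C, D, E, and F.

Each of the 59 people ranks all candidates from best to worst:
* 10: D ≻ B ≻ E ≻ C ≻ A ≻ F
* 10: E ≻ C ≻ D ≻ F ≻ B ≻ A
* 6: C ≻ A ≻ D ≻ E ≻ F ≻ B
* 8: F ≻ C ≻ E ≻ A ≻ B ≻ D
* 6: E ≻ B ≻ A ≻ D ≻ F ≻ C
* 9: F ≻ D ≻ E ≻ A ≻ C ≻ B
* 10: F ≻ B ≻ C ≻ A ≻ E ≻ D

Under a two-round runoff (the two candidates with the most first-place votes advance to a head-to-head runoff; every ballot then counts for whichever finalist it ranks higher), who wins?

E

Round 1 first-place votes: A 0, B 0, C 6, D 10, E 16, F 27. F and E advance.
Runoff: F is ranked above E on 27 ballots, E above F on 32.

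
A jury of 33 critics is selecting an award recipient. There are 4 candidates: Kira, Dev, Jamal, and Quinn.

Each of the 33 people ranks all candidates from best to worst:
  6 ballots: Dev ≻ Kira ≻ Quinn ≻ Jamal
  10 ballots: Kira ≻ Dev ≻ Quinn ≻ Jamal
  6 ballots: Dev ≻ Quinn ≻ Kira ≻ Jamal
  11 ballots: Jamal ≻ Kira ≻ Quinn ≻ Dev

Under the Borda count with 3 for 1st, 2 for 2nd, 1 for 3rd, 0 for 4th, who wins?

Kira

Kira: 6×2 + 10×3 + 6×1 + 11×2 = 70
Dev: 6×3 + 10×2 + 6×3 + 11×0 = 56
Jamal: 6×0 + 10×0 + 6×0 + 11×3 = 33
Quinn: 6×1 + 10×1 + 6×2 + 11×1 = 39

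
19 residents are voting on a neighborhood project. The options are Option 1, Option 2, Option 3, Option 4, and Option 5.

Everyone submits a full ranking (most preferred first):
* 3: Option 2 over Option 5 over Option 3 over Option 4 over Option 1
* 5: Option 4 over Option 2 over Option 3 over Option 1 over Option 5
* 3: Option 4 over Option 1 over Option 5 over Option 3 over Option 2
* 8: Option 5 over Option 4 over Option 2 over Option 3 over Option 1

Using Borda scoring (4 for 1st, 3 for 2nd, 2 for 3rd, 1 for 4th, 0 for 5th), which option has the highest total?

Option 4

Option 1: 3×0 + 5×1 + 3×3 + 8×0 = 14
Option 2: 3×4 + 5×3 + 3×0 + 8×2 = 43
Option 3: 3×2 + 5×2 + 3×1 + 8×1 = 27
Option 4: 3×1 + 5×4 + 3×4 + 8×3 = 59
Option 5: 3×3 + 5×0 + 3×2 + 8×4 = 47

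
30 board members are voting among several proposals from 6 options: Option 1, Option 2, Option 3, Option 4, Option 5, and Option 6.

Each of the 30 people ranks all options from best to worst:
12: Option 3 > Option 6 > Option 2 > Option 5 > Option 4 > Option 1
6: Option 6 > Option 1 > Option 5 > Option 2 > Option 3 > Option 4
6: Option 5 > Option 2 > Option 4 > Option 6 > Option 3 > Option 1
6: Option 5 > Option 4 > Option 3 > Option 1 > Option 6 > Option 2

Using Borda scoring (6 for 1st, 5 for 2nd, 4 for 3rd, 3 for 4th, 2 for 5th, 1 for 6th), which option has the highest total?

Option 5

Option 1: 12×1 + 6×5 + 6×1 + 6×3 = 66
Option 2: 12×4 + 6×3 + 6×5 + 6×1 = 102
Option 3: 12×6 + 6×2 + 6×2 + 6×4 = 120
Option 4: 12×2 + 6×1 + 6×4 + 6×5 = 84
Option 5: 12×3 + 6×4 + 6×6 + 6×6 = 132
Option 6: 12×5 + 6×6 + 6×3 + 6×2 = 126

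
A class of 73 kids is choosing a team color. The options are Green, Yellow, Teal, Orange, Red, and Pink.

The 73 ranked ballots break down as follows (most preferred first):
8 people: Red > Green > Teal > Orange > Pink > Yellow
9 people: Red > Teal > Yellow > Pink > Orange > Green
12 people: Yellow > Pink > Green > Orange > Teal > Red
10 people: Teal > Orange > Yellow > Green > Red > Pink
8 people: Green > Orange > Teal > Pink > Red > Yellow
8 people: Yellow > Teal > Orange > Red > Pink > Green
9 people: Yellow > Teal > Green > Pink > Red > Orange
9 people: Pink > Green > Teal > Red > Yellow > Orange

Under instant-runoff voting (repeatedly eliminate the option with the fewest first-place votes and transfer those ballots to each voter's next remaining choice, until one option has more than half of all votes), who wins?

Round 1: Green 8, Yellow 29, Teal 10, Orange 0, Red 17, Pink 9. Orange eliminated.
Round 2: Green 8, Yellow 29, Teal 10, Red 17, Pink 9. Green eliminated.
Round 3: Yellow 29, Teal 18, Red 17, Pink 9. Pink eliminated.
Round 4: Yellow 29, Teal 27, Red 17. Red eliminated.
Round 5: Yellow 29, Teal 44. Teal has a majority (≥37).

Teal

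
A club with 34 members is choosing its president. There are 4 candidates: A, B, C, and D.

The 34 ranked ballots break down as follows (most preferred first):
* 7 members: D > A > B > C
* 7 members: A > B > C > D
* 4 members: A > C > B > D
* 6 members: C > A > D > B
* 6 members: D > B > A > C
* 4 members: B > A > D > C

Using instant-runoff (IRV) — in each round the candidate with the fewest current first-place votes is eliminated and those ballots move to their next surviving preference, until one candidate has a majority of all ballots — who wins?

A

Round 1: A 11, B 4, C 6, D 13. B eliminated.
Round 2: A 15, C 6, D 13. C eliminated.
Round 3: A 21, D 13. A has a majority (≥18).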